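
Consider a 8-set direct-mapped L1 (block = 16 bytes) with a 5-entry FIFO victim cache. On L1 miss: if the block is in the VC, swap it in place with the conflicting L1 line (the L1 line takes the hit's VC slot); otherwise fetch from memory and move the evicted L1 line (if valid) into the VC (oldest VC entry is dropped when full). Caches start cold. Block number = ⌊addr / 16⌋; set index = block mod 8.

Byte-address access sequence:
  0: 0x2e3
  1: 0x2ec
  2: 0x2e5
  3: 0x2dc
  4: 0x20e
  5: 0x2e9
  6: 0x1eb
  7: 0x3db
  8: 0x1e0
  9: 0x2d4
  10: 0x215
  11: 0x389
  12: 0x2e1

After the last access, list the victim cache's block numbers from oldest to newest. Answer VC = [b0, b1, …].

#0 0x2e3→b46/s6 MISS; vc=[]
#1 0x2ec→b46/s6 L1-HIT; vc=[]
#2 0x2e5→b46/s6 L1-HIT; vc=[]
#3 0x2dc→b45/s5 MISS; vc=[]
#4 0x20e→b32/s0 MISS; vc=[]
#5 0x2e9→b46/s6 L1-HIT; vc=[]
#6 0x1eb→b30/s6 MISS; vc=[46]
#7 0x3db→b61/s5 MISS; vc=[46,45]
#8 0x1e0→b30/s6 L1-HIT; vc=[46,45]
#9 0x2d4→b45/s5 VC-HIT; vc=[46,61]
#10 0x215→b33/s1 MISS; vc=[46,61]
#11 0x389→b56/s0 MISS; vc=[46,61,32]
#12 0x2e1→b46/s6 VC-HIT; vc=[30,61,32]

VC = [30, 61, 32]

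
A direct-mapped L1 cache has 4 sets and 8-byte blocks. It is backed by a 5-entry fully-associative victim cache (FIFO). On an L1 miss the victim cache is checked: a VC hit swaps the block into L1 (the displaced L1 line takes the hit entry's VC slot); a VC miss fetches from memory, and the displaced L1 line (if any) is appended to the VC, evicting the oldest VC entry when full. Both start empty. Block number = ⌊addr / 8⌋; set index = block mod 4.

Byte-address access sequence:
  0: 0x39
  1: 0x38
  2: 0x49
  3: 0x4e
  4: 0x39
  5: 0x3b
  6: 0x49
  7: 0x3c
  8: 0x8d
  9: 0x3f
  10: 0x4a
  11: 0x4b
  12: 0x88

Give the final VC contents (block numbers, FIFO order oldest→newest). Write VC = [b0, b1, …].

VC = [9]

#0 0x39→b7/s3 MISS; vc=[]
#1 0x38→b7/s3 L1-HIT; vc=[]
#2 0x49→b9/s1 MISS; vc=[]
#3 0x4e→b9/s1 L1-HIT; vc=[]
#4 0x39→b7/s3 L1-HIT; vc=[]
#5 0x3b→b7/s3 L1-HIT; vc=[]
#6 0x49→b9/s1 L1-HIT; vc=[]
#7 0x3c→b7/s3 L1-HIT; vc=[]
#8 0x8d→b17/s1 MISS; vc=[9]
#9 0x3f→b7/s3 L1-HIT; vc=[9]
#10 0x4a→b9/s1 VC-HIT; vc=[17]
#11 0x4b→b9/s1 L1-HIT; vc=[17]
#12 0x88→b17/s1 VC-HIT; vc=[9]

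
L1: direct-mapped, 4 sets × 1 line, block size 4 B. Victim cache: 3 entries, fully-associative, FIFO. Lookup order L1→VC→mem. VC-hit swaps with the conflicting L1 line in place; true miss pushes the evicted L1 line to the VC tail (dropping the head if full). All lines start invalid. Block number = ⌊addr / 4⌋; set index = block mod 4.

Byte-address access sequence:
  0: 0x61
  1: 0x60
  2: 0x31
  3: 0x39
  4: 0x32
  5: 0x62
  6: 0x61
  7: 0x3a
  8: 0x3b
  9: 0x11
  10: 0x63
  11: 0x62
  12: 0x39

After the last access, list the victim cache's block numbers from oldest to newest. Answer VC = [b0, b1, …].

VC = [12, 4]

  [0] addr=0x61 blk=24 s=0: MISS | VC []
  [1] addr=0x60 blk=24 s=0: L1-HIT | VC []
  [2] addr=0x31 blk=12 s=0: MISS | VC [24]
  [3] addr=0x39 blk=14 s=2: MISS | VC [24]
  [4] addr=0x32 blk=12 s=0: L1-HIT | VC [24]
  [5] addr=0x62 blk=24 s=0: VC-HIT | VC [12]
  [6] addr=0x61 blk=24 s=0: L1-HIT | VC [12]
  [7] addr=0x3a blk=14 s=2: L1-HIT | VC [12]
  [8] addr=0x3b blk=14 s=2: L1-HIT | VC [12]
  [9] addr=0x11 blk=4 s=0: MISS | VC [12, 24]
  [10] addr=0x63 blk=24 s=0: VC-HIT | VC [12, 4]
  [11] addr=0x62 blk=24 s=0: L1-HIT | VC [12, 4]
  [12] addr=0x39 blk=14 s=2: L1-HIT | VC [12, 4]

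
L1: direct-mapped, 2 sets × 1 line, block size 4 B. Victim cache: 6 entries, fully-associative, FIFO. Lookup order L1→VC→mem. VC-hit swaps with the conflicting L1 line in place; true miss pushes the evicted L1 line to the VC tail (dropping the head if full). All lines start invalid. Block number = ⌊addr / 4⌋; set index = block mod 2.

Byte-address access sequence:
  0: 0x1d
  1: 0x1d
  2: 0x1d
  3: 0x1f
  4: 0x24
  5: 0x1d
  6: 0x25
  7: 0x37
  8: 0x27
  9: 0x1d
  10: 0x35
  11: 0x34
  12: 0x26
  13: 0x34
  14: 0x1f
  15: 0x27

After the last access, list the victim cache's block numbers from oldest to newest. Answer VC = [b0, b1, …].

0: 0x1d (blk 7, set 1) → MISS  vc=[]
1: 0x1d (blk 7, set 1) → L1-HIT  vc=[]
2: 0x1d (blk 7, set 1) → L1-HIT  vc=[]
3: 0x1f (blk 7, set 1) → L1-HIT  vc=[]
4: 0x24 (blk 9, set 1) → MISS  vc=[7]
5: 0x1d (blk 7, set 1) → VC-HIT  vc=[9]
6: 0x25 (blk 9, set 1) → VC-HIT  vc=[7]
7: 0x37 (blk 13, set 1) → MISS  vc=[7, 9]
8: 0x27 (blk 9, set 1) → VC-HIT  vc=[7, 13]
9: 0x1d (blk 7, set 1) → VC-HIT  vc=[9, 13]
10: 0x35 (blk 13, set 1) → VC-HIT  vc=[9, 7]
11: 0x34 (blk 13, set 1) → L1-HIT  vc=[9, 7]
12: 0x26 (blk 9, set 1) → VC-HIT  vc=[13, 7]
13: 0x34 (blk 13, set 1) → VC-HIT  vc=[9, 7]
14: 0x1f (blk 7, set 1) → VC-HIT  vc=[9, 13]
15: 0x27 (blk 9, set 1) → VC-HIT  vc=[7, 13]

VC = [7, 13]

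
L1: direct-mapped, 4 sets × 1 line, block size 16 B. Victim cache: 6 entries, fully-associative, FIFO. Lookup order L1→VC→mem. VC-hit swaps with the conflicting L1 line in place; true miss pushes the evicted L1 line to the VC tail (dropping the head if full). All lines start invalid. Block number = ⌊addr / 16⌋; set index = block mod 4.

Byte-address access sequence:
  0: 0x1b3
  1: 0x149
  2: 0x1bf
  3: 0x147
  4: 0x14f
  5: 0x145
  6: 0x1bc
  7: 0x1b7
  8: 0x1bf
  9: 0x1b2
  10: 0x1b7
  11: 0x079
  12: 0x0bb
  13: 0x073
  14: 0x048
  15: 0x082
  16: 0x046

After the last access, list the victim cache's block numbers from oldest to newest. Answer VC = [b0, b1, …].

#0 0x1b3→b27/s3 MISS; vc=[]
#1 0x149→b20/s0 MISS; vc=[]
#2 0x1bf→b27/s3 L1-HIT; vc=[]
#3 0x147→b20/s0 L1-HIT; vc=[]
#4 0x14f→b20/s0 L1-HIT; vc=[]
#5 0x145→b20/s0 L1-HIT; vc=[]
#6 0x1bc→b27/s3 L1-HIT; vc=[]
#7 0x1b7→b27/s3 L1-HIT; vc=[]
#8 0x1bf→b27/s3 L1-HIT; vc=[]
#9 0x1b2→b27/s3 L1-HIT; vc=[]
#10 0x1b7→b27/s3 L1-HIT; vc=[]
#11 0x79→b7/s3 MISS; vc=[27]
#12 0xbb→b11/s3 MISS; vc=[27,7]
#13 0x73→b7/s3 VC-HIT; vc=[27,11]
#14 0x48→b4/s0 MISS; vc=[27,11,20]
#15 0x82→b8/s0 MISS; vc=[27,11,20,4]
#16 0x46→b4/s0 VC-HIT; vc=[27,11,20,8]

VC = [27, 11, 20, 8]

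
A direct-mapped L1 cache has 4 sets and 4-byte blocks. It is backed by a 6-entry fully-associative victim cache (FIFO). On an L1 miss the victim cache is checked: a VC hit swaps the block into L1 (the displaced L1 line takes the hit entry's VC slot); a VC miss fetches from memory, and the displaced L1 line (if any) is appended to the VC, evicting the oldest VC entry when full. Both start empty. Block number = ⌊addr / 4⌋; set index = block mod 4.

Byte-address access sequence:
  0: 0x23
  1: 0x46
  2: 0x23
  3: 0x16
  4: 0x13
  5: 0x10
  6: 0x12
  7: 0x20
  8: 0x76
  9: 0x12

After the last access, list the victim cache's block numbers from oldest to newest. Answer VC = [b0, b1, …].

VC = [17, 8, 5]

  [0] addr=0x23 blk=8 s=0: MISS | VC []
  [1] addr=0x46 blk=17 s=1: MISS | VC []
  [2] addr=0x23 blk=8 s=0: L1-HIT | VC []
  [3] addr=0x16 blk=5 s=1: MISS | VC [17]
  [4] addr=0x13 blk=4 s=0: MISS | VC [17, 8]
  [5] addr=0x10 blk=4 s=0: L1-HIT | VC [17, 8]
  [6] addr=0x12 blk=4 s=0: L1-HIT | VC [17, 8]
  [7] addr=0x20 blk=8 s=0: VC-HIT | VC [17, 4]
  [8] addr=0x76 blk=29 s=1: MISS | VC [17, 4, 5]
  [9] addr=0x12 blk=4 s=0: VC-HIT | VC [17, 8, 5]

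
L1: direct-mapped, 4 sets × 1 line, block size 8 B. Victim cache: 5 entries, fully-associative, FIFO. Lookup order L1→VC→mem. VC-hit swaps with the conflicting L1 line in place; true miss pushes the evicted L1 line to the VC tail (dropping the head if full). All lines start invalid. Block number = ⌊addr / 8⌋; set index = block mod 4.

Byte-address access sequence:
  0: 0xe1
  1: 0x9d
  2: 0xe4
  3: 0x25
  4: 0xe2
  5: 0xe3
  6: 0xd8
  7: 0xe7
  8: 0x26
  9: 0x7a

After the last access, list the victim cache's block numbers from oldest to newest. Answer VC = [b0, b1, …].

VC = [28, 19, 27]

#0 0xe1→b28/s0 MISS; vc=[]
#1 0x9d→b19/s3 MISS; vc=[]
#2 0xe4→b28/s0 L1-HIT; vc=[]
#3 0x25→b4/s0 MISS; vc=[28]
#4 0xe2→b28/s0 VC-HIT; vc=[4]
#5 0xe3→b28/s0 L1-HIT; vc=[4]
#6 0xd8→b27/s3 MISS; vc=[4,19]
#7 0xe7→b28/s0 L1-HIT; vc=[4,19]
#8 0x26→b4/s0 VC-HIT; vc=[28,19]
#9 0x7a→b15/s3 MISS; vc=[28,19,27]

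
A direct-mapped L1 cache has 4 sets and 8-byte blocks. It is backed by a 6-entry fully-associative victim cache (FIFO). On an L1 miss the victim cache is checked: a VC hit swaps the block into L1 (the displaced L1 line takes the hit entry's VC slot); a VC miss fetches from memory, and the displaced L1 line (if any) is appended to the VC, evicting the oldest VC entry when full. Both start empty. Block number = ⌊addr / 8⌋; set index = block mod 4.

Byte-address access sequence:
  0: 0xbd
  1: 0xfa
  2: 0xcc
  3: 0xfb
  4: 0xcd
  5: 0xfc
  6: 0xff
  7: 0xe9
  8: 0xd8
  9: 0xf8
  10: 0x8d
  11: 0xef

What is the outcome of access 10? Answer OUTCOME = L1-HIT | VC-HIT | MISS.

0: 0xbd (blk 23, set 3) → MISS  vc=[]
1: 0xfa (blk 31, set 3) → MISS  vc=[23]
2: 0xcc (blk 25, set 1) → MISS  vc=[23]
3: 0xfb (blk 31, set 3) → L1-HIT  vc=[23]
4: 0xcd (blk 25, set 1) → L1-HIT  vc=[23]
5: 0xfc (blk 31, set 3) → L1-HIT  vc=[23]
6: 0xff (blk 31, set 3) → L1-HIT  vc=[23]
7: 0xe9 (blk 29, set 1) → MISS  vc=[23, 25]
8: 0xd8 (blk 27, set 3) → MISS  vc=[23, 25, 31]
9: 0xf8 (blk 31, set 3) → VC-HIT  vc=[23, 25, 27]
10: 0x8d (blk 17, set 1) → MISS  vc=[23, 25, 27, 29]
11: 0xef (blk 29, set 1) → VC-HIT  vc=[23, 25, 27, 17]

OUTCOME = MISS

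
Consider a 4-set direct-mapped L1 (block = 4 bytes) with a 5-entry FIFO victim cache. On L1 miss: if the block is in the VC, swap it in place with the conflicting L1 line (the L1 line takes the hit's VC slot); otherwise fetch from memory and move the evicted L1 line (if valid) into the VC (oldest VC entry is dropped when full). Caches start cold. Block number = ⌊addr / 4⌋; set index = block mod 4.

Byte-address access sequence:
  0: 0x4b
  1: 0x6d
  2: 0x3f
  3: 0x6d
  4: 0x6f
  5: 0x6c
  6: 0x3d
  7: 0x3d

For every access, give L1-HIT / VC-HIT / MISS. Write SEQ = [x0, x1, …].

SEQ = [MISS, MISS, MISS, VC-HIT, L1-HIT, L1-HIT, VC-HIT, L1-HIT]

#0 0x4b→b18/s2 MISS; vc=[]
#1 0x6d→b27/s3 MISS; vc=[]
#2 0x3f→b15/s3 MISS; vc=[27]
#3 0x6d→b27/s3 VC-HIT; vc=[15]
#4 0x6f→b27/s3 L1-HIT; vc=[15]
#5 0x6c→b27/s3 L1-HIT; vc=[15]
#6 0x3d→b15/s3 VC-HIT; vc=[27]
#7 0x3d→b15/s3 L1-HIT; vc=[27]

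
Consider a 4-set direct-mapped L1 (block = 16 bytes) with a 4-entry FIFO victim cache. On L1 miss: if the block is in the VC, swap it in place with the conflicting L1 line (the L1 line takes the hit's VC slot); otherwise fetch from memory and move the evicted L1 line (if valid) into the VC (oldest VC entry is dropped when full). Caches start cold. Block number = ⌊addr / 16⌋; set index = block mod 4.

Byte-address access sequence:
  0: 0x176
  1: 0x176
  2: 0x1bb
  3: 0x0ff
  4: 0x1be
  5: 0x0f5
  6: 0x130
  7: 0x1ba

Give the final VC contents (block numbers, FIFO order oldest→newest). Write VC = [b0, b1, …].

#0 0x176→b23/s3 MISS; vc=[]
#1 0x176→b23/s3 L1-HIT; vc=[]
#2 0x1bb→b27/s3 MISS; vc=[23]
#3 0xff→b15/s3 MISS; vc=[23,27]
#4 0x1be→b27/s3 VC-HIT; vc=[23,15]
#5 0xf5→b15/s3 VC-HIT; vc=[23,27]
#6 0x130→b19/s3 MISS; vc=[23,27,15]
#7 0x1ba→b27/s3 VC-HIT; vc=[23,19,15]

VC = [23, 19, 15]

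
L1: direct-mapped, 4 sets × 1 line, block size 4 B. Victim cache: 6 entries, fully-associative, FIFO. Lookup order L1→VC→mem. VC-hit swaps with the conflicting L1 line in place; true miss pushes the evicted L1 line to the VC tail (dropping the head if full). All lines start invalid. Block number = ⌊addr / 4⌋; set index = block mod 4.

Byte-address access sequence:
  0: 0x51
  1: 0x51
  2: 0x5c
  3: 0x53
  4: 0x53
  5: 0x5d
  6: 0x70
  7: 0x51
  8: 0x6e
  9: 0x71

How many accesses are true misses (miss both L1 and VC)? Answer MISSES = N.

MISSES = 4

  [0] addr=0x51 blk=20 s=0: MISS | VC []
  [1] addr=0x51 blk=20 s=0: L1-HIT | VC []
  [2] addr=0x5c blk=23 s=3: MISS | VC []
  [3] addr=0x53 blk=20 s=0: L1-HIT | VC []
  [4] addr=0x53 blk=20 s=0: L1-HIT | VC []
  [5] addr=0x5d blk=23 s=3: L1-HIT | VC []
  [6] addr=0x70 blk=28 s=0: MISS | VC [20]
  [7] addr=0x51 blk=20 s=0: VC-HIT | VC [28]
  [8] addr=0x6e blk=27 s=3: MISS | VC [28, 23]
  [9] addr=0x71 blk=28 s=0: VC-HIT | VC [20, 23]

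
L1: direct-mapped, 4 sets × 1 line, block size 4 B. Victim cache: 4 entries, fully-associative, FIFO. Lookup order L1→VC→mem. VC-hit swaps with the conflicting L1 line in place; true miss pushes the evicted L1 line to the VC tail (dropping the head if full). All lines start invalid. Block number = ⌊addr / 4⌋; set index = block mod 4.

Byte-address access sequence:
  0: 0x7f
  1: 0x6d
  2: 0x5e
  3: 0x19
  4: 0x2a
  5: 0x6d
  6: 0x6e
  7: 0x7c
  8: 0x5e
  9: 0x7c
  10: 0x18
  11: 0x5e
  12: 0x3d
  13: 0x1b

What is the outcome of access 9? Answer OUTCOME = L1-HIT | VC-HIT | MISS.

OUTCOME = VC-HIT

  [0] addr=0x7f blk=31 s=3: MISS | VC []
  [1] addr=0x6d blk=27 s=3: MISS | VC [31]
  [2] addr=0x5e blk=23 s=3: MISS | VC [31, 27]
  [3] addr=0x19 blk=6 s=2: MISS | VC [31, 27]
  [4] addr=0x2a blk=10 s=2: MISS | VC [31, 27, 6]
  [5] addr=0x6d blk=27 s=3: VC-HIT | VC [31, 23, 6]
  [6] addr=0x6e blk=27 s=3: L1-HIT | VC [31, 23, 6]
  [7] addr=0x7c blk=31 s=3: VC-HIT | VC [27, 23, 6]
  [8] addr=0x5e blk=23 s=3: VC-HIT | VC [27, 31, 6]
  [9] addr=0x7c blk=31 s=3: VC-HIT | VC [27, 23, 6]
  [10] addr=0x18 blk=6 s=2: VC-HIT | VC [27, 23, 10]
  [11] addr=0x5e blk=23 s=3: VC-HIT | VC [27, 31, 10]
  [12] addr=0x3d blk=15 s=3: MISS | VC [27, 31, 10, 23]
  [13] addr=0x1b blk=6 s=2: L1-HIT | VC [27, 31, 10, 23]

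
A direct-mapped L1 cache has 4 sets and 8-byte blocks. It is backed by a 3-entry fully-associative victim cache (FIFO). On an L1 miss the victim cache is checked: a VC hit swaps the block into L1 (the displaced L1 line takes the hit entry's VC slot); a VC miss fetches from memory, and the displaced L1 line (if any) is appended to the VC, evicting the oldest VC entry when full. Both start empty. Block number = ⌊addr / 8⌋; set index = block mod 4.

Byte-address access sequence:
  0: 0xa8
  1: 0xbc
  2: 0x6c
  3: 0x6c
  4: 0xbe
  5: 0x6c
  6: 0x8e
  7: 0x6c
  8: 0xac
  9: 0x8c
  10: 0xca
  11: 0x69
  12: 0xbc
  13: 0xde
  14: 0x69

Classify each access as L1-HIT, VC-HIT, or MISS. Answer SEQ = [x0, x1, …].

  [0] addr=0xa8 blk=21 s=1: MISS | VC []
  [1] addr=0xbc blk=23 s=3: MISS | VC []
  [2] addr=0x6c blk=13 s=1: MISS | VC [21]
  [3] addr=0x6c blk=13 s=1: L1-HIT | VC [21]
  [4] addr=0xbe blk=23 s=3: L1-HIT | VC [21]
  [5] addr=0x6c blk=13 s=1: L1-HIT | VC [21]
  [6] addr=0x8e blk=17 s=1: MISS | VC [21, 13]
  [7] addr=0x6c blk=13 s=1: VC-HIT | VC [21, 17]
  [8] addr=0xac blk=21 s=1: VC-HIT | VC [13, 17]
  [9] addr=0x8c blk=17 s=1: VC-HIT | VC [13, 21]
  [10] addr=0xca blk=25 s=1: MISS | VC [13, 21, 17]
  [11] addr=0x69 blk=13 s=1: VC-HIT | VC [25, 21, 17]
  [12] addr=0xbc blk=23 s=3: L1-HIT | VC [25, 21, 17]
  [13] addr=0xde blk=27 s=3: MISS | VC [21, 17, 23]
  [14] addr=0x69 blk=13 s=1: L1-HIT | VC [21, 17, 23]

SEQ = [MISS, MISS, MISS, L1-HIT, L1-HIT, L1-HIT, MISS, VC-HIT, VC-HIT, VC-HIT, MISS, VC-HIT, L1-HIT, MISS, L1-HIT]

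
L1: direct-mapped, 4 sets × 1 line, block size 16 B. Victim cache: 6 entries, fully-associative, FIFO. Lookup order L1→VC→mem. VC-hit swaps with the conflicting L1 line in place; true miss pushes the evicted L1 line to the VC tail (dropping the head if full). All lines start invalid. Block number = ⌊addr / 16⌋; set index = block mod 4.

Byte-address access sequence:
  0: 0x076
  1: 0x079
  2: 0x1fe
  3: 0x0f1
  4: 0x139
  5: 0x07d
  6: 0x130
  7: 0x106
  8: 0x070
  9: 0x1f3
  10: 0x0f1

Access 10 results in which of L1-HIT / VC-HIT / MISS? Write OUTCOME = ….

  [0] addr=0x76 blk=7 s=3: MISS | VC []
  [1] addr=0x79 blk=7 s=3: L1-HIT | VC []
  [2] addr=0x1fe blk=31 s=3: MISS | VC [7]
  [3] addr=0xf1 blk=15 s=3: MISS | VC [7, 31]
  [4] addr=0x139 blk=19 s=3: MISS | VC [7, 31, 15]
  [5] addr=0x7d blk=7 s=3: VC-HIT | VC [19, 31, 15]
  [6] addr=0x130 blk=19 s=3: VC-HIT | VC [7, 31, 15]
  [7] addr=0x106 blk=16 s=0: MISS | VC [7, 31, 15]
  [8] addr=0x70 blk=7 s=3: VC-HIT | VC [19, 31, 15]
  [9] addr=0x1f3 blk=31 s=3: VC-HIT | VC [19, 7, 15]
  [10] addr=0xf1 blk=15 s=3: VC-HIT | VC [19, 7, 31]

OUTCOME = VC-HIT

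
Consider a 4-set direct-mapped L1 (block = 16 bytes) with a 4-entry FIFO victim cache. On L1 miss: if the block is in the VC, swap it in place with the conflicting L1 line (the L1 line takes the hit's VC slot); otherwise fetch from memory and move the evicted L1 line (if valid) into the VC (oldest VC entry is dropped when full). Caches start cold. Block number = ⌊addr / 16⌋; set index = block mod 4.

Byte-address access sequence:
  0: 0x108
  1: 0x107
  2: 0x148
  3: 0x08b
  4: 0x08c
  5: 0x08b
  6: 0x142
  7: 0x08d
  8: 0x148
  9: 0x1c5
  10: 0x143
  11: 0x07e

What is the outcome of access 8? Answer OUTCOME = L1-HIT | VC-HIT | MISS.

OUTCOME = VC-HIT

#0 0x108→b16/s0 MISS; vc=[]
#1 0x107→b16/s0 L1-HIT; vc=[]
#2 0x148→b20/s0 MISS; vc=[16]
#3 0x8b→b8/s0 MISS; vc=[16,20]
#4 0x8c→b8/s0 L1-HIT; vc=[16,20]
#5 0x8b→b8/s0 L1-HIT; vc=[16,20]
#6 0x142→b20/s0 VC-HIT; vc=[16,8]
#7 0x8d→b8/s0 VC-HIT; vc=[16,20]
#8 0x148→b20/s0 VC-HIT; vc=[16,8]
#9 0x1c5→b28/s0 MISS; vc=[16,8,20]
#10 0x143→b20/s0 VC-HIT; vc=[16,8,28]
#11 0x7e→b7/s3 MISS; vc=[16,8,28]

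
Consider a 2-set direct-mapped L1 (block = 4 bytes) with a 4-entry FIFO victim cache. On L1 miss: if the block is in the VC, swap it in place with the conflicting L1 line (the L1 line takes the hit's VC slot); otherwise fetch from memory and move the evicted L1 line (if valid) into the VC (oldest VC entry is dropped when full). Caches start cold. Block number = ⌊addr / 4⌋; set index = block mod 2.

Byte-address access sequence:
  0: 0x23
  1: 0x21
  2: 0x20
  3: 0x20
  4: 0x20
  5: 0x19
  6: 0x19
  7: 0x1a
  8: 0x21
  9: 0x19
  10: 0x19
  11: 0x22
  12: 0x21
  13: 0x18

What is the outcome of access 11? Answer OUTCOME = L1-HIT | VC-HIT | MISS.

OUTCOME = VC-HIT

  [0] addr=0x23 blk=8 s=0: MISS | VC []
  [1] addr=0x21 blk=8 s=0: L1-HIT | VC []
  [2] addr=0x20 blk=8 s=0: L1-HIT | VC []
  [3] addr=0x20 blk=8 s=0: L1-HIT | VC []
  [4] addr=0x20 blk=8 s=0: L1-HIT | VC []
  [5] addr=0x19 blk=6 s=0: MISS | VC [8]
  [6] addr=0x19 blk=6 s=0: L1-HIT | VC [8]
  [7] addr=0x1a blk=6 s=0: L1-HIT | VC [8]
  [8] addr=0x21 blk=8 s=0: VC-HIT | VC [6]
  [9] addr=0x19 blk=6 s=0: VC-HIT | VC [8]
  [10] addr=0x19 blk=6 s=0: L1-HIT | VC [8]
  [11] addr=0x22 blk=8 s=0: VC-HIT | VC [6]
  [12] addr=0x21 blk=8 s=0: L1-HIT | VC [6]
  [13] addr=0x18 blk=6 s=0: VC-HIT | VC [8]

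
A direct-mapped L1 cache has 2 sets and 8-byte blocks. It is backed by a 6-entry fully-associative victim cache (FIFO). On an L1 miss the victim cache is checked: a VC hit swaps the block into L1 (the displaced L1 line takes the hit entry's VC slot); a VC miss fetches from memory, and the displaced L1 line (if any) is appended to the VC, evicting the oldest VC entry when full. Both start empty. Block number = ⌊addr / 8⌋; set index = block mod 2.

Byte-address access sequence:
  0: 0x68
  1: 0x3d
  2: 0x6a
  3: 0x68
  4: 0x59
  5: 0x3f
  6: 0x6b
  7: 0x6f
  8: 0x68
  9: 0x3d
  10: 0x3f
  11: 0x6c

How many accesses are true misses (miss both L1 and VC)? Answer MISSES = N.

MISSES = 3

0: 0x68 (blk 13, set 1) → MISS  vc=[]
1: 0x3d (blk 7, set 1) → MISS  vc=[13]
2: 0x6a (blk 13, set 1) → VC-HIT  vc=[7]
3: 0x68 (blk 13, set 1) → L1-HIT  vc=[7]
4: 0x59 (blk 11, set 1) → MISS  vc=[7, 13]
5: 0x3f (blk 7, set 1) → VC-HIT  vc=[11, 13]
6: 0x6b (blk 13, set 1) → VC-HIT  vc=[11, 7]
7: 0x6f (blk 13, set 1) → L1-HIT  vc=[11, 7]
8: 0x68 (blk 13, set 1) → L1-HIT  vc=[11, 7]
9: 0x3d (blk 7, set 1) → VC-HIT  vc=[11, 13]
10: 0x3f (blk 7, set 1) → L1-HIT  vc=[11, 13]
11: 0x6c (blk 13, set 1) → VC-HIT  vc=[11, 7]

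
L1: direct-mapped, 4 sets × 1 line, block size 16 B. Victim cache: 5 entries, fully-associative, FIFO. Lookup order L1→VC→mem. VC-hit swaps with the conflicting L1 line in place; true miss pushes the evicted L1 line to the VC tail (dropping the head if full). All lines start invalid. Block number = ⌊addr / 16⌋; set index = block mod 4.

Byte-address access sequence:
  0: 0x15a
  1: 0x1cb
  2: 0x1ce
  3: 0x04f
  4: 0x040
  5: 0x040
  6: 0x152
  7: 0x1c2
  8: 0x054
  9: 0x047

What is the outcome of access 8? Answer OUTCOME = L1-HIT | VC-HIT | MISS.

#0 0x15a→b21/s1 MISS; vc=[]
#1 0x1cb→b28/s0 MISS; vc=[]
#2 0x1ce→b28/s0 L1-HIT; vc=[]
#3 0x4f→b4/s0 MISS; vc=[28]
#4 0x40→b4/s0 L1-HIT; vc=[28]
#5 0x40→b4/s0 L1-HIT; vc=[28]
#6 0x152→b21/s1 L1-HIT; vc=[28]
#7 0x1c2→b28/s0 VC-HIT; vc=[4]
#8 0x54→b5/s1 MISS; vc=[4,21]
#9 0x47→b4/s0 VC-HIT; vc=[28,21]

OUTCOME = MISS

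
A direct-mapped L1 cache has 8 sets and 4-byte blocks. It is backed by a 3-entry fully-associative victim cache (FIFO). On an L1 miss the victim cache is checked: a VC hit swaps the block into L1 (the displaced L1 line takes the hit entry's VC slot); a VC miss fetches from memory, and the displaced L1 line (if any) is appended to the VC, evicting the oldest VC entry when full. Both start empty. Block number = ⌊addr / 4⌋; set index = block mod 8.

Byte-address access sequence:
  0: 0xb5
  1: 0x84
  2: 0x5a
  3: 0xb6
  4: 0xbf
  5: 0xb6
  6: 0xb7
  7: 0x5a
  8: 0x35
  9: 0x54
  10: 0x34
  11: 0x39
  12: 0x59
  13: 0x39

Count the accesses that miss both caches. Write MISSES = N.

#0 0xb5→b45/s5 MISS; vc=[]
#1 0x84→b33/s1 MISS; vc=[]
#2 0x5a→b22/s6 MISS; vc=[]
#3 0xb6→b45/s5 L1-HIT; vc=[]
#4 0xbf→b47/s7 MISS; vc=[]
#5 0xb6→b45/s5 L1-HIT; vc=[]
#6 0xb7→b45/s5 L1-HIT; vc=[]
#7 0x5a→b22/s6 L1-HIT; vc=[]
#8 0x35→b13/s5 MISS; vc=[45]
#9 0x54→b21/s5 MISS; vc=[45,13]
#10 0x34→b13/s5 VC-HIT; vc=[45,21]
#11 0x39→b14/s6 MISS; vc=[45,21,22]
#12 0x59→b22/s6 VC-HIT; vc=[45,21,14]
#13 0x39→b14/s6 VC-HIT; vc=[45,21,22]

MISSES = 7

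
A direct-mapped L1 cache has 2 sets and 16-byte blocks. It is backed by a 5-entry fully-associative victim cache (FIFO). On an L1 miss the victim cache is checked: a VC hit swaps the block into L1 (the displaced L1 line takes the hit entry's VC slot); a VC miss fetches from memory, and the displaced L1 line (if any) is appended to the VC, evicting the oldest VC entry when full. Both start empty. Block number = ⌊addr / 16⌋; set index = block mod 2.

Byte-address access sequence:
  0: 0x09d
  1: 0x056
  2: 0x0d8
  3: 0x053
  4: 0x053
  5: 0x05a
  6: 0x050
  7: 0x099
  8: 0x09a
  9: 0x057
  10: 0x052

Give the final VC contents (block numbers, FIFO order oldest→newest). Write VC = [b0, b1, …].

0: 0x9d (blk 9, set 1) → MISS  vc=[]
1: 0x56 (blk 5, set 1) → MISS  vc=[9]
2: 0xd8 (blk 13, set 1) → MISS  vc=[9, 5]
3: 0x53 (blk 5, set 1) → VC-HIT  vc=[9, 13]
4: 0x53 (blk 5, set 1) → L1-HIT  vc=[9, 13]
5: 0x5a (blk 5, set 1) → L1-HIT  vc=[9, 13]
6: 0x50 (blk 5, set 1) → L1-HIT  vc=[9, 13]
7: 0x99 (blk 9, set 1) → VC-HIT  vc=[5, 13]
8: 0x9a (blk 9, set 1) → L1-HIT  vc=[5, 13]
9: 0x57 (blk 5, set 1) → VC-HIT  vc=[9, 13]
10: 0x52 (blk 5, set 1) → L1-HIT  vc=[9, 13]

VC = [9, 13]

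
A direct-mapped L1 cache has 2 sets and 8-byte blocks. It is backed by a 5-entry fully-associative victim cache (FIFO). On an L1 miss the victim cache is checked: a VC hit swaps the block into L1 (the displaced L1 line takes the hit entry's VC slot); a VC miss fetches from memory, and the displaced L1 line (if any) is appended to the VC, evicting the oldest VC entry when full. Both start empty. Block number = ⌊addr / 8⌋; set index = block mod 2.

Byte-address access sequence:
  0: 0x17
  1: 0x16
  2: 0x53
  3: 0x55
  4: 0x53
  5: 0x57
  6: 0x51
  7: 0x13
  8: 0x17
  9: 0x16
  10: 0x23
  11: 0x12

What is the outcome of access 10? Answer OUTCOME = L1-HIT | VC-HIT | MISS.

#0 0x17→b2/s0 MISS; vc=[]
#1 0x16→b2/s0 L1-HIT; vc=[]
#2 0x53→b10/s0 MISS; vc=[2]
#3 0x55→b10/s0 L1-HIT; vc=[2]
#4 0x53→b10/s0 L1-HIT; vc=[2]
#5 0x57→b10/s0 L1-HIT; vc=[2]
#6 0x51→b10/s0 L1-HIT; vc=[2]
#7 0x13→b2/s0 VC-HIT; vc=[10]
#8 0x17→b2/s0 L1-HIT; vc=[10]
#9 0x16→b2/s0 L1-HIT; vc=[10]
#10 0x23→b4/s0 MISS; vc=[10,2]
#11 0x12→b2/s0 VC-HIT; vc=[10,4]

OUTCOME = MISS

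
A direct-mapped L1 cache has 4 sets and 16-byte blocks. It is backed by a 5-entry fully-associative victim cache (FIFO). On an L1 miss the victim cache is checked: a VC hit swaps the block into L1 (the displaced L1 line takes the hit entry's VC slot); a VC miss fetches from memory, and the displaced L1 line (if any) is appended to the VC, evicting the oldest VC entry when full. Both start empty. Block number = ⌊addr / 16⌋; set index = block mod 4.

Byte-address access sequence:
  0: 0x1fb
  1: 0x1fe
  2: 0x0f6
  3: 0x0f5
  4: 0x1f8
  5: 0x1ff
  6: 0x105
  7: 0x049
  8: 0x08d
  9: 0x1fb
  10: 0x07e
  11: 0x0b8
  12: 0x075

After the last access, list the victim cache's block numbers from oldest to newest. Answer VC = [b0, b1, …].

VC = [15, 16, 4, 31, 11]

0: 0x1fb (blk 31, set 3) → MISS  vc=[]
1: 0x1fe (blk 31, set 3) → L1-HIT  vc=[]
2: 0xf6 (blk 15, set 3) → MISS  vc=[31]
3: 0xf5 (blk 15, set 3) → L1-HIT  vc=[31]
4: 0x1f8 (blk 31, set 3) → VC-HIT  vc=[15]
5: 0x1ff (blk 31, set 3) → L1-HIT  vc=[15]
6: 0x105 (blk 16, set 0) → MISS  vc=[15]
7: 0x49 (blk 4, set 0) → MISS  vc=[15, 16]
8: 0x8d (blk 8, set 0) → MISS  vc=[15, 16, 4]
9: 0x1fb (blk 31, set 3) → L1-HIT  vc=[15, 16, 4]
10: 0x7e (blk 7, set 3) → MISS  vc=[15, 16, 4, 31]
11: 0xb8 (blk 11, set 3) → MISS  vc=[15, 16, 4, 31, 7]
12: 0x75 (blk 7, set 3) → VC-HIT  vc=[15, 16, 4, 31, 11]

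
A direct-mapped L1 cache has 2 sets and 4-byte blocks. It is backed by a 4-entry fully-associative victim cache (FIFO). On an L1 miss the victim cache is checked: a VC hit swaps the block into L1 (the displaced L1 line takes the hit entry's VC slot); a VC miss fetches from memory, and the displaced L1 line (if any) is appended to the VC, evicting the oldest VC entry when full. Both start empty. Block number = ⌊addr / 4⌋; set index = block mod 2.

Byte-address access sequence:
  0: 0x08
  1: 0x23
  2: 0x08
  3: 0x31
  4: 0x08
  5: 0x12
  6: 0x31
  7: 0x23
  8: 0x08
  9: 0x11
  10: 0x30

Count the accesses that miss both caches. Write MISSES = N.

MISSES = 4

  [0] addr=0x8 blk=2 s=0: MISS | VC []
  [1] addr=0x23 blk=8 s=0: MISS | VC [2]
  [2] addr=0x8 blk=2 s=0: VC-HIT | VC [8]
  [3] addr=0x31 blk=12 s=0: MISS | VC [8, 2]
  [4] addr=0x8 blk=2 s=0: VC-HIT | VC [8, 12]
  [5] addr=0x12 blk=4 s=0: MISS | VC [8, 12, 2]
  [6] addr=0x31 blk=12 s=0: VC-HIT | VC [8, 4, 2]
  [7] addr=0x23 blk=8 s=0: VC-HIT | VC [12, 4, 2]
  [8] addr=0x8 blk=2 s=0: VC-HIT | VC [12, 4, 8]
  [9] addr=0x11 blk=4 s=0: VC-HIT | VC [12, 2, 8]
  [10] addr=0x30 blk=12 s=0: VC-HIT | VC [4, 2, 8]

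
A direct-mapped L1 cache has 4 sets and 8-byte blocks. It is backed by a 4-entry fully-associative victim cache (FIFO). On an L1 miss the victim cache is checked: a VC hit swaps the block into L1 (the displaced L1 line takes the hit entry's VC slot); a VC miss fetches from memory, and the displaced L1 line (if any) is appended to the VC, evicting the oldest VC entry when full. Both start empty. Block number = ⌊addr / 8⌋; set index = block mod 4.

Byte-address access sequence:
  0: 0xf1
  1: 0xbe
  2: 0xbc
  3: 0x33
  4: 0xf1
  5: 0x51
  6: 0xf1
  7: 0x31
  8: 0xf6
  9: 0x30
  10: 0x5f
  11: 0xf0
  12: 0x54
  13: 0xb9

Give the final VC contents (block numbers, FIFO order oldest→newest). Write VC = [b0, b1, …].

#0 0xf1→b30/s2 MISS; vc=[]
#1 0xbe→b23/s3 MISS; vc=[]
#2 0xbc→b23/s3 L1-HIT; vc=[]
#3 0x33→b6/s2 MISS; vc=[30]
#4 0xf1→b30/s2 VC-HIT; vc=[6]
#5 0x51→b10/s2 MISS; vc=[6,30]
#6 0xf1→b30/s2 VC-HIT; vc=[6,10]
#7 0x31→b6/s2 VC-HIT; vc=[30,10]
#8 0xf6→b30/s2 VC-HIT; vc=[6,10]
#9 0x30→b6/s2 VC-HIT; vc=[30,10]
#10 0x5f→b11/s3 MISS; vc=[30,10,23]
#11 0xf0→b30/s2 VC-HIT; vc=[6,10,23]
#12 0x54→b10/s2 VC-HIT; vc=[6,30,23]
#13 0xb9→b23/s3 VC-HIT; vc=[6,30,11]

VC = [6, 30, 11]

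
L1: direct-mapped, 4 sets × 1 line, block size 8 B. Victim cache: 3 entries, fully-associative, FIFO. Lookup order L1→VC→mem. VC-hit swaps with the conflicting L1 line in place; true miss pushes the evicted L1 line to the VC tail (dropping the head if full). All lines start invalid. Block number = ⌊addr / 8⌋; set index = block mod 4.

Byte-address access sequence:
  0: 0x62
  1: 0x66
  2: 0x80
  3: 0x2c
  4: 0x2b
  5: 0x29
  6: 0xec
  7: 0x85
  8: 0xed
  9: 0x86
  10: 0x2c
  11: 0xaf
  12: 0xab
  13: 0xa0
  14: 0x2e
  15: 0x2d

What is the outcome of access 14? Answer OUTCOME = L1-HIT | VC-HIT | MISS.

OUTCOME = VC-HIT

  [0] addr=0x62 blk=12 s=0: MISS | VC []
  [1] addr=0x66 blk=12 s=0: L1-HIT | VC []
  [2] addr=0x80 blk=16 s=0: MISS | VC [12]
  [3] addr=0x2c blk=5 s=1: MISS | VC [12]
  [4] addr=0x2b blk=5 s=1: L1-HIT | VC [12]
  [5] addr=0x29 blk=5 s=1: L1-HIT | VC [12]
  [6] addr=0xec blk=29 s=1: MISS | VC [12, 5]
  [7] addr=0x85 blk=16 s=0: L1-HIT | VC [12, 5]
  [8] addr=0xed blk=29 s=1: L1-HIT | VC [12, 5]
  [9] addr=0x86 blk=16 s=0: L1-HIT | VC [12, 5]
  [10] addr=0x2c blk=5 s=1: VC-HIT | VC [12, 29]
  [11] addr=0xaf blk=21 s=1: MISS | VC [12, 29, 5]
  [12] addr=0xab blk=21 s=1: L1-HIT | VC [12, 29, 5]
  [13] addr=0xa0 blk=20 s=0: MISS | VC [29, 5, 16]
  [14] addr=0x2e blk=5 s=1: VC-HIT | VC [29, 21, 16]
  [15] addr=0x2d blk=5 s=1: L1-HIT | VC [29, 21, 16]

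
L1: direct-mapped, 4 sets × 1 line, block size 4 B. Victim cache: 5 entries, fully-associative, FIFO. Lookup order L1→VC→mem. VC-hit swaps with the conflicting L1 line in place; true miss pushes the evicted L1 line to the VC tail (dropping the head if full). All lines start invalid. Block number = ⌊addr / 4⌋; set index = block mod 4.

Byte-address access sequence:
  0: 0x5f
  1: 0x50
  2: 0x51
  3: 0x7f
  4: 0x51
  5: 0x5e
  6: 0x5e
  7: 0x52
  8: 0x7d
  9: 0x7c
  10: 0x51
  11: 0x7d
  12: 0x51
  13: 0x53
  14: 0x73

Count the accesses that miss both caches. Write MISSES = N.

0: 0x5f (blk 23, set 3) → MISS  vc=[]
1: 0x50 (blk 20, set 0) → MISS  vc=[]
2: 0x51 (blk 20, set 0) → L1-HIT  vc=[]
3: 0x7f (blk 31, set 3) → MISS  vc=[23]
4: 0x51 (blk 20, set 0) → L1-HIT  vc=[23]
5: 0x5e (blk 23, set 3) → VC-HIT  vc=[31]
6: 0x5e (blk 23, set 3) → L1-HIT  vc=[31]
7: 0x52 (blk 20, set 0) → L1-HIT  vc=[31]
8: 0x7d (blk 31, set 3) → VC-HIT  vc=[23]
9: 0x7c (blk 31, set 3) → L1-HIT  vc=[23]
10: 0x51 (blk 20, set 0) → L1-HIT  vc=[23]
11: 0x7d (blk 31, set 3) → L1-HIT  vc=[23]
12: 0x51 (blk 20, set 0) → L1-HIT  vc=[23]
13: 0x53 (blk 20, set 0) → L1-HIT  vc=[23]
14: 0x73 (blk 28, set 0) → MISS  vc=[23, 20]

MISSES = 4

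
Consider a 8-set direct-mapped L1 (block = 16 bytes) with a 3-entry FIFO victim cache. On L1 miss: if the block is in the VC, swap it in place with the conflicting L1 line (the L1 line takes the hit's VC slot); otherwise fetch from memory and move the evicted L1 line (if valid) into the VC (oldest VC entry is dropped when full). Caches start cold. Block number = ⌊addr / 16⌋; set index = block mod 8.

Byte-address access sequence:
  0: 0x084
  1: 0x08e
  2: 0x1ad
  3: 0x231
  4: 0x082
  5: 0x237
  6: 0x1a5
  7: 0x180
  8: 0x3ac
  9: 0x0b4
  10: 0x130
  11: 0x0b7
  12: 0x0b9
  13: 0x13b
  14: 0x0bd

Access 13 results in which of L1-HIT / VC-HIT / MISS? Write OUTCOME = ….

OUTCOME = VC-HIT

  [0] addr=0x84 blk=8 s=0: MISS | VC []
  [1] addr=0x8e blk=8 s=0: L1-HIT | VC []
  [2] addr=0x1ad blk=26 s=2: MISS | VC []
  [3] addr=0x231 blk=35 s=3: MISS | VC []
  [4] addr=0x82 blk=8 s=0: L1-HIT | VC []
  [5] addr=0x237 blk=35 s=3: L1-HIT | VC []
  [6] addr=0x1a5 blk=26 s=2: L1-HIT | VC []
  [7] addr=0x180 blk=24 s=0: MISS | VC [8]
  [8] addr=0x3ac blk=58 s=2: MISS | VC [8, 26]
  [9] addr=0xb4 blk=11 s=3: MISS | VC [8, 26, 35]
  [10] addr=0x130 blk=19 s=3: MISS | VC [26, 35, 11]
  [11] addr=0xb7 blk=11 s=3: VC-HIT | VC [26, 35, 19]
  [12] addr=0xb9 blk=11 s=3: L1-HIT | VC [26, 35, 19]
  [13] addr=0x13b blk=19 s=3: VC-HIT | VC [26, 35, 11]
  [14] addr=0xbd blk=11 s=3: VC-HIT | VC [26, 35, 19]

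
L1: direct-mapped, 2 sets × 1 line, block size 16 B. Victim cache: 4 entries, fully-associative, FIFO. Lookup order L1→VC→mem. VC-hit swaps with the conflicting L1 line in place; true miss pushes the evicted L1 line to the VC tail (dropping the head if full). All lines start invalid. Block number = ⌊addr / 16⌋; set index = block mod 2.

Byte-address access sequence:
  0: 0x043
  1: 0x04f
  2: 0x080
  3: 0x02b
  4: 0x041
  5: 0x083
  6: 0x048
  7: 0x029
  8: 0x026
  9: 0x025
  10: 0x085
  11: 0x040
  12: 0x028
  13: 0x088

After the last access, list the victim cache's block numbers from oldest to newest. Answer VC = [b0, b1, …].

0: 0x43 (blk 4, set 0) → MISS  vc=[]
1: 0x4f (blk 4, set 0) → L1-HIT  vc=[]
2: 0x80 (blk 8, set 0) → MISS  vc=[4]
3: 0x2b (blk 2, set 0) → MISS  vc=[4, 8]
4: 0x41 (blk 4, set 0) → VC-HIT  vc=[2, 8]
5: 0x83 (blk 8, set 0) → VC-HIT  vc=[2, 4]
6: 0x48 (blk 4, set 0) → VC-HIT  vc=[2, 8]
7: 0x29 (blk 2, set 0) → VC-HIT  vc=[4, 8]
8: 0x26 (blk 2, set 0) → L1-HIT  vc=[4, 8]
9: 0x25 (blk 2, set 0) → L1-HIT  vc=[4, 8]
10: 0x85 (blk 8, set 0) → VC-HIT  vc=[4, 2]
11: 0x40 (blk 4, set 0) → VC-HIT  vc=[8, 2]
12: 0x28 (blk 2, set 0) → VC-HIT  vc=[8, 4]
13: 0x88 (blk 8, set 0) → VC-HIT  vc=[2, 4]

VC = [2, 4]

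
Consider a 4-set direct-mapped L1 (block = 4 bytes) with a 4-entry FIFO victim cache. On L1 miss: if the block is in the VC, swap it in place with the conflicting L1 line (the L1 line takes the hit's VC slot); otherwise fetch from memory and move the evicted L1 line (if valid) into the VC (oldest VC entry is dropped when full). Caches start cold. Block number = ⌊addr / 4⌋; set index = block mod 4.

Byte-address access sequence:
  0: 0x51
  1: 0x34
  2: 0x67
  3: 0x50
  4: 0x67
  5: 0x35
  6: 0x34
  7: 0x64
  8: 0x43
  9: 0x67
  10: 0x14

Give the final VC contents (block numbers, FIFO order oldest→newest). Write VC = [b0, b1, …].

VC = [13, 20, 25]

#0 0x51→b20/s0 MISS; vc=[]
#1 0x34→b13/s1 MISS; vc=[]
#2 0x67→b25/s1 MISS; vc=[13]
#3 0x50→b20/s0 L1-HIT; vc=[13]
#4 0x67→b25/s1 L1-HIT; vc=[13]
#5 0x35→b13/s1 VC-HIT; vc=[25]
#6 0x34→b13/s1 L1-HIT; vc=[25]
#7 0x64→b25/s1 VC-HIT; vc=[13]
#8 0x43→b16/s0 MISS; vc=[13,20]
#9 0x67→b25/s1 L1-HIT; vc=[13,20]
#10 0x14→b5/s1 MISS; vc=[13,20,25]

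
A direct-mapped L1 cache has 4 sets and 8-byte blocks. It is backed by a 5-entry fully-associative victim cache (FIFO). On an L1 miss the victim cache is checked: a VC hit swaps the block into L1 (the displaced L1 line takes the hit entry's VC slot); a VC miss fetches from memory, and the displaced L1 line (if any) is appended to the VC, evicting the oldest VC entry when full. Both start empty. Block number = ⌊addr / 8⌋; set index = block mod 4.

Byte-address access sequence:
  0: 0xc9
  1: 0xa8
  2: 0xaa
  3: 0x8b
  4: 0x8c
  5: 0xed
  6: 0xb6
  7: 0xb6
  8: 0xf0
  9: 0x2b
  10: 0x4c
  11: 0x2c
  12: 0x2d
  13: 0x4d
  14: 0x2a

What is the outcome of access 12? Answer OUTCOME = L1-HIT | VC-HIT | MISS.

0: 0xc9 (blk 25, set 1) → MISS  vc=[]
1: 0xa8 (blk 21, set 1) → MISS  vc=[25]
2: 0xaa (blk 21, set 1) → L1-HIT  vc=[25]
3: 0x8b (blk 17, set 1) → MISS  vc=[25, 21]
4: 0x8c (blk 17, set 1) → L1-HIT  vc=[25, 21]
5: 0xed (blk 29, set 1) → MISS  vc=[25, 21, 17]
6: 0xb6 (blk 22, set 2) → MISS  vc=[25, 21, 17]
7: 0xb6 (blk 22, set 2) → L1-HIT  vc=[25, 21, 17]
8: 0xf0 (blk 30, set 2) → MISS  vc=[25, 21, 17, 22]
9: 0x2b (blk 5, set 1) → MISS  vc=[25, 21, 17, 22, 29]
10: 0x4c (blk 9, set 1) → MISS  vc=[21, 17, 22, 29, 5]
11: 0x2c (blk 5, set 1) → VC-HIT  vc=[21, 17, 22, 29, 9]
12: 0x2d (blk 5, set 1) → L1-HIT  vc=[21, 17, 22, 29, 9]
13: 0x4d (blk 9, set 1) → VC-HIT  vc=[21, 17, 22, 29, 5]
14: 0x2a (blk 5, set 1) → VC-HIT  vc=[21, 17, 22, 29, 9]

OUTCOME = L1-HIT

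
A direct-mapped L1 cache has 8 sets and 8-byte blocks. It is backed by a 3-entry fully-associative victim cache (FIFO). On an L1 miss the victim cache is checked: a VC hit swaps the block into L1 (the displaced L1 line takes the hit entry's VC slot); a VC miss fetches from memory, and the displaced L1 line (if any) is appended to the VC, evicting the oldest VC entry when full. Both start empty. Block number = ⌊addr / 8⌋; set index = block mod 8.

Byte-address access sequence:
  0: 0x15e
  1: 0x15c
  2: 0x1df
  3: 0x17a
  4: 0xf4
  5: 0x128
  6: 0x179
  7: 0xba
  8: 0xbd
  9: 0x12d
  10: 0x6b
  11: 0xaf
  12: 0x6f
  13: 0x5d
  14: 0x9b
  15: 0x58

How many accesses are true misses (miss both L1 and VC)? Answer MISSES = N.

#0 0x15e→b43/s3 MISS; vc=[]
#1 0x15c→b43/s3 L1-HIT; vc=[]
#2 0x1df→b59/s3 MISS; vc=[43]
#3 0x17a→b47/s7 MISS; vc=[43]
#4 0xf4→b30/s6 MISS; vc=[43]
#5 0x128→b37/s5 MISS; vc=[43]
#6 0x179→b47/s7 L1-HIT; vc=[43]
#7 0xba→b23/s7 MISS; vc=[43,47]
#8 0xbd→b23/s7 L1-HIT; vc=[43,47]
#9 0x12d→b37/s5 L1-HIT; vc=[43,47]
#10 0x6b→b13/s5 MISS; vc=[43,47,37]
#11 0xaf→b21/s5 MISS; vc=[47,37,13]
#12 0x6f→b13/s5 VC-HIT; vc=[47,37,21]
#13 0x5d→b11/s3 MISS; vc=[37,21,59]
#14 0x9b→b19/s3 MISS; vc=[21,59,11]
#15 0x58→b11/s3 VC-HIT; vc=[21,59,19]

MISSES = 10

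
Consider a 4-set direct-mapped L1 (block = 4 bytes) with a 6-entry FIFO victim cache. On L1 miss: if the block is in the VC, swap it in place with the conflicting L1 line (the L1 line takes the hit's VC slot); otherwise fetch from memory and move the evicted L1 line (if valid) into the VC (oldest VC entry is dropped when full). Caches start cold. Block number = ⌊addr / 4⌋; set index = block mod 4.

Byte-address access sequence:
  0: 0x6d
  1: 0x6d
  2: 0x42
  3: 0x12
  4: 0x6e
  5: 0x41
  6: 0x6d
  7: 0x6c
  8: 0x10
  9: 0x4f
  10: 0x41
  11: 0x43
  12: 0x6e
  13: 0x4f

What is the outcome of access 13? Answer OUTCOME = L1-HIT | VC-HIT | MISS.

  [0] addr=0x6d blk=27 s=3: MISS | VC []
  [1] addr=0x6d blk=27 s=3: L1-HIT | VC []
  [2] addr=0x42 blk=16 s=0: MISS | VC []
  [3] addr=0x12 blk=4 s=0: MISS | VC [16]
  [4] addr=0x6e blk=27 s=3: L1-HIT | VC [16]
  [5] addr=0x41 blk=16 s=0: VC-HIT | VC [4]
  [6] addr=0x6d blk=27 s=3: L1-HIT | VC [4]
  [7] addr=0x6c blk=27 s=3: L1-HIT | VC [4]
  [8] addr=0x10 blk=4 s=0: VC-HIT | VC [16]
  [9] addr=0x4f blk=19 s=3: MISS | VC [16, 27]
  [10] addr=0x41 blk=16 s=0: VC-HIT | VC [4, 27]
  [11] addr=0x43 blk=16 s=0: L1-HIT | VC [4, 27]
  [12] addr=0x6e blk=27 s=3: VC-HIT | VC [4, 19]
  [13] addr=0x4f blk=19 s=3: VC-HIT | VC [4, 27]

OUTCOME = VC-HIT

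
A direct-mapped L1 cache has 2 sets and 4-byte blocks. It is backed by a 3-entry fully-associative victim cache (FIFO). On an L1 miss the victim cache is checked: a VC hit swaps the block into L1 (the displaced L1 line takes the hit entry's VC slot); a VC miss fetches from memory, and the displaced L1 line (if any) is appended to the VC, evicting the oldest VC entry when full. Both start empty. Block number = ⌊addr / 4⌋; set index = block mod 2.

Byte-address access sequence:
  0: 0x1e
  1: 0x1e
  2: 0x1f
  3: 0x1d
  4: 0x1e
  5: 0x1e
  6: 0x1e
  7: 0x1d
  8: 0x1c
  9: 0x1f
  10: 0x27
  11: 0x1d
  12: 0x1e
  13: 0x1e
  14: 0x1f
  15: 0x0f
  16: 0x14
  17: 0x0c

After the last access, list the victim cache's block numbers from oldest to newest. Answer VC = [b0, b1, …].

  [0] addr=0x1e blk=7 s=1: MISS | VC []
  [1] addr=0x1e blk=7 s=1: L1-HIT | VC []
  [2] addr=0x1f blk=7 s=1: L1-HIT | VC []
  [3] addr=0x1d blk=7 s=1: L1-HIT | VC []
  [4] addr=0x1e blk=7 s=1: L1-HIT | VC []
  [5] addr=0x1e blk=7 s=1: L1-HIT | VC []
  [6] addr=0x1e blk=7 s=1: L1-HIT | VC []
  [7] addr=0x1d blk=7 s=1: L1-HIT | VC []
  [8] addr=0x1c blk=7 s=1: L1-HIT | VC []
  [9] addr=0x1f blk=7 s=1: L1-HIT | VC []
  [10] addr=0x27 blk=9 s=1: MISS | VC [7]
  [11] addr=0x1d blk=7 s=1: VC-HIT | VC [9]
  [12] addr=0x1e blk=7 s=1: L1-HIT | VC [9]
  [13] addr=0x1e blk=7 s=1: L1-HIT | VC [9]
  [14] addr=0x1f blk=7 s=1: L1-HIT | VC [9]
  [15] addr=0xf blk=3 s=1: MISS | VC [9, 7]
  [16] addr=0x14 blk=5 s=1: MISS | VC [9, 7, 3]
  [17] addr=0xc blk=3 s=1: VC-HIT | VC [9, 7, 5]

VC = [9, 7, 5]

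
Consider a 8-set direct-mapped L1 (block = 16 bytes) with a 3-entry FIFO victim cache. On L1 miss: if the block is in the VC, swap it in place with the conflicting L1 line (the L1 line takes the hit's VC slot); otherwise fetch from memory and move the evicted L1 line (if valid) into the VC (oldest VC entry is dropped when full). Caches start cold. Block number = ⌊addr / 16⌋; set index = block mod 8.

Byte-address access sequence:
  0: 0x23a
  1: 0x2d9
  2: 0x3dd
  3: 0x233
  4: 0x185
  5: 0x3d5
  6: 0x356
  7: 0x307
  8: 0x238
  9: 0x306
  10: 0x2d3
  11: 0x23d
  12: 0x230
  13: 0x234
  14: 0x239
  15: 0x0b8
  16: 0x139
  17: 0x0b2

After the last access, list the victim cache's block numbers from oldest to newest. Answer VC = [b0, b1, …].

  [0] addr=0x23a blk=35 s=3: MISS | VC []
  [1] addr=0x2d9 blk=45 s=5: MISS | VC []
  [2] addr=0x3dd blk=61 s=5: MISS | VC [45]
  [3] addr=0x233 blk=35 s=3: L1-HIT | VC [45]
  [4] addr=0x185 blk=24 s=0: MISS | VC [45]
  [5] addr=0x3d5 blk=61 s=5: L1-HIT | VC [45]
  [6] addr=0x356 blk=53 s=5: MISS | VC [45, 61]
  [7] addr=0x307 blk=48 s=0: MISS | VC [45, 61, 24]
  [8] addr=0x238 blk=35 s=3: L1-HIT | VC [45, 61, 24]
  [9] addr=0x306 blk=48 s=0: L1-HIT | VC [45, 61, 24]
  [10] addr=0x2d3 blk=45 s=5: VC-HIT | VC [53, 61, 24]
  [11] addr=0x23d blk=35 s=3: L1-HIT | VC [53, 61, 24]
  [12] addr=0x230 blk=35 s=3: L1-HIT | VC [53, 61, 24]
  [13] addr=0x234 blk=35 s=3: L1-HIT | VC [53, 61, 24]
  [14] addr=0x239 blk=35 s=3: L1-HIT | VC [53, 61, 24]
  [15] addr=0xb8 blk=11 s=3: MISS | VC [61, 24, 35]
  [16] addr=0x139 blk=19 s=3: MISS | VC [24, 35, 11]
  [17] addr=0xb2 blk=11 s=3: VC-HIT | VC [24, 35, 19]

VC = [24, 35, 19]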